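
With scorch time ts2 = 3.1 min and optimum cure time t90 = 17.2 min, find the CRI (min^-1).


CRI = 100 / (t90 - ts2)
= 100 / (17.2 - 3.1)
= 100 / 14.1
= 7.09 min^-1

7.09 min^-1


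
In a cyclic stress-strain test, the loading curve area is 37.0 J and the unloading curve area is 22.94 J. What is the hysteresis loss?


Hysteresis loss = loading - unloading
= 37.0 - 22.94
= 14.06 J

14.06 J


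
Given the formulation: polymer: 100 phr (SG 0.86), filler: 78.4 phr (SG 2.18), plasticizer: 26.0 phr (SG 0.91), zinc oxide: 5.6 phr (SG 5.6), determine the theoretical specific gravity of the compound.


Sum of weights = 210.0
Volume contributions:
  polymer: 100/0.86 = 116.2791
  filler: 78.4/2.18 = 35.9633
  plasticizer: 26.0/0.91 = 28.5714
  zinc oxide: 5.6/5.6 = 1.0000
Sum of volumes = 181.8138
SG = 210.0 / 181.8138 = 1.155

SG = 1.155


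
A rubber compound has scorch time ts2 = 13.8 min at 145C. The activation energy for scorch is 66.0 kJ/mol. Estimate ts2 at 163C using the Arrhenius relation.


Convert temperatures: T1 = 145 + 273.15 = 418.15 K, T2 = 163 + 273.15 = 436.15 K
ts2_new = 13.8 * exp(66000 / 8.314 * (1/436.15 - 1/418.15))
1/T2 - 1/T1 = -9.8697e-05
ts2_new = 6.3 min

6.3 min


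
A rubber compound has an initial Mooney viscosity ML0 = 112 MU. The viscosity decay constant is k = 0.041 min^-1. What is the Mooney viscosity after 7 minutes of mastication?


ML = ML0 * exp(-k * t)
ML = 112 * exp(-0.041 * 7)
ML = 112 * 0.7505
ML = 84.06 MU

84.06 MU


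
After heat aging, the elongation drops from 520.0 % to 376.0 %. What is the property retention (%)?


Retention = aged / original * 100
= 376.0 / 520.0 * 100
= 72.3%

72.3%


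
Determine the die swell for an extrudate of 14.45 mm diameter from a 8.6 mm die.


Die swell ratio = D_extrudate / D_die
= 14.45 / 8.6
= 1.68

Die swell = 1.68


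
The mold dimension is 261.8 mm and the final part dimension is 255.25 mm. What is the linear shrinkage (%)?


Shrinkage = (mold - part) / mold * 100
= (261.8 - 255.25) / 261.8 * 100
= 6.55 / 261.8 * 100
= 2.5%

2.5%


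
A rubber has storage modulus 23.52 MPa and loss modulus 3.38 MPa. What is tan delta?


tan delta = E'' / E'
= 3.38 / 23.52
= 0.1437

tan delta = 0.1437


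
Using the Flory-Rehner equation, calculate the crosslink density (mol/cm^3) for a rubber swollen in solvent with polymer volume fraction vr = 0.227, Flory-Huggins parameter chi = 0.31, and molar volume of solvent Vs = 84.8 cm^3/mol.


ln(1 - vr) = ln(1 - 0.227) = -0.2575
Numerator = -((-0.2575) + 0.227 + 0.31 * 0.227^2) = 0.0145
Denominator = 84.8 * (0.227^(1/3) - 0.227/2) = 42.1046
nu = 0.0145 / 42.1046 = 3.4443e-04 mol/cm^3

3.4443e-04 mol/cm^3


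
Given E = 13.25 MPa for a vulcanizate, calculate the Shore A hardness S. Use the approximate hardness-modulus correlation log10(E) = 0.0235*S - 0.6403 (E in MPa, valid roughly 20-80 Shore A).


log10(E) = 0.0235*S - 0.6403  =>  S = (log10(E) + 0.6403) / 0.0235
log10(13.25) = 1.122216
S = (1.122216 + 0.6403) / 0.0235 = 1.762516 / 0.0235
S = 75.0

Shore A = 75.0


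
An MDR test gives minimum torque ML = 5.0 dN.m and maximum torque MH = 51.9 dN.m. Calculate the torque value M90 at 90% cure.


M90 = ML + 0.9 * (MH - ML)
M90 = 5.0 + 0.9 * (51.9 - 5.0)
M90 = 5.0 + 0.9 * 46.9
M90 = 47.21 dN.m

47.21 dN.m


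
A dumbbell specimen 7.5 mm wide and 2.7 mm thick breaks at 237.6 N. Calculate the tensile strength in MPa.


Area = width * thickness = 7.5 * 2.7 = 20.25 mm^2
TS = force / area = 237.6 / 20.25 = 11.73 MPa

11.73 MPa


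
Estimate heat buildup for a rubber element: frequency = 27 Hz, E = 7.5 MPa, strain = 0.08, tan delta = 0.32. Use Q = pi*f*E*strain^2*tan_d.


Q = pi * f * E * strain^2 * tan_d
= pi * 27 * 7.5 * 0.08^2 * 0.32
= pi * 27 * 7.5 * 0.0064 * 0.32
= 1.3029

Q = 1.3029


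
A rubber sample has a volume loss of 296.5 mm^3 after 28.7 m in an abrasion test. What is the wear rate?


Rate = volume_loss / distance
= 296.5 / 28.7
= 10.331 mm^3/m

10.331 mm^3/m


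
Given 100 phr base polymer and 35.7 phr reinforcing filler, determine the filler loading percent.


Filler % = filler / (rubber + filler) * 100
= 35.7 / (100 + 35.7) * 100
= 35.7 / 135.7 * 100
= 26.31%

26.31%


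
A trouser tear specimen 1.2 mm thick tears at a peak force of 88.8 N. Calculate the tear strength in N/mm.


Tear strength = force / thickness
= 88.8 / 1.2
= 74.0 N/mm

74.0 N/mm


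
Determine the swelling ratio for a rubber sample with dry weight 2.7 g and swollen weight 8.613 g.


Q = W_swollen / W_dry
Q = 8.613 / 2.7
Q = 3.19

Q = 3.19


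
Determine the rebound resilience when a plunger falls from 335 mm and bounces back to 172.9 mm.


Resilience = h_rebound / h_drop * 100
= 172.9 / 335 * 100
= 51.6%

51.6%


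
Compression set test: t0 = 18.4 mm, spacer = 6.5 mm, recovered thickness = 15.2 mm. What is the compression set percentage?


CS = (t0 - recovered) / (t0 - ts) * 100
= (18.4 - 15.2) / (18.4 - 6.5) * 100
= 3.2 / 11.9 * 100
= 26.9%

26.9%


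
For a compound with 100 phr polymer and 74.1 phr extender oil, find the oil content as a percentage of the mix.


Oil % = oil / (100 + oil) * 100
= 74.1 / (100 + 74.1) * 100
= 74.1 / 174.1 * 100
= 42.56%

42.56%


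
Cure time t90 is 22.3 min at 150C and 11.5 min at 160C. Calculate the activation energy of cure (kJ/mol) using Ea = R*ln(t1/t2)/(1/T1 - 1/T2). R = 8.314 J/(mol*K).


T1 = 423.15 K, T2 = 433.15 K
1/T1 - 1/T2 = 5.4559e-05
ln(t1/t2) = ln(22.3/11.5) = 0.6622
Ea = 8.314 * 0.6622 / 5.4559e-05 = 100915.4960 J/mol
Ea = 100.92 kJ/mol

100.92 kJ/mol


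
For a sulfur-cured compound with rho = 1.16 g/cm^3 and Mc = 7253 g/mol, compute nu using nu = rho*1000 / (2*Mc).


nu = rho * 1000 / (2 * Mc)
nu = 1.16 * 1000 / (2 * 7253)
nu = 1160.0 / 14506
nu = 0.0800 mol/L

0.0800 mol/L


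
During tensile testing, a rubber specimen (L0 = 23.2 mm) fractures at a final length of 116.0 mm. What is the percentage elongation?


Elongation = (Lf - L0) / L0 * 100
= (116.0 - 23.2) / 23.2 * 100
= 92.8 / 23.2 * 100
= 400.0%

400.0%


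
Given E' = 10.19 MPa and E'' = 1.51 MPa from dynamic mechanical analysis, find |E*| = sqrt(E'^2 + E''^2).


|E*| = sqrt(E'^2 + E''^2)
= sqrt(10.19^2 + 1.51^2)
= sqrt(103.8361 + 2.2801)
= 10.301 MPa

10.301 MPa


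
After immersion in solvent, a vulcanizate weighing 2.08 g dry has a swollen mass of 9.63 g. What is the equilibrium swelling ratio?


Q = W_swollen / W_dry
Q = 9.63 / 2.08
Q = 4.63

Q = 4.63


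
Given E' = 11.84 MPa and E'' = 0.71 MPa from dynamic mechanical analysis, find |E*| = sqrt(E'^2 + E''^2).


|E*| = sqrt(E'^2 + E''^2)
= sqrt(11.84^2 + 0.71^2)
= sqrt(140.1856 + 0.5041)
= 11.861 MPa

11.861 MPa


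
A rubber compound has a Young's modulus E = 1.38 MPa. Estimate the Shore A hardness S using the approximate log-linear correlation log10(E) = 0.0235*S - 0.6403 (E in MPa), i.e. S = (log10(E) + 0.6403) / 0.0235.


log10(E) = 0.0235*S - 0.6403  =>  S = (log10(E) + 0.6403) / 0.0235
log10(1.38) = 0.139879
S = (0.139879 + 0.6403) / 0.0235 = 0.780179 / 0.0235
S = 33.2

Shore A = 33.2


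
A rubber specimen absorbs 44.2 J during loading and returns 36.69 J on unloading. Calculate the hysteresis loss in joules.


Hysteresis loss = loading - unloading
= 44.2 - 36.69
= 7.51 J

7.51 J


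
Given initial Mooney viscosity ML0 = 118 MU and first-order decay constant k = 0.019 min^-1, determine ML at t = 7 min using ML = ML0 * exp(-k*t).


ML = ML0 * exp(-k * t)
ML = 118 * exp(-0.019 * 7)
ML = 118 * 0.8755
ML = 103.3 MU

103.3 MU


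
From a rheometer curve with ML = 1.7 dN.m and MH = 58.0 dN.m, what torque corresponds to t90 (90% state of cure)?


M90 = ML + 0.9 * (MH - ML)
M90 = 1.7 + 0.9 * (58.0 - 1.7)
M90 = 1.7 + 0.9 * 56.3
M90 = 52.37 dN.m

52.37 dN.m


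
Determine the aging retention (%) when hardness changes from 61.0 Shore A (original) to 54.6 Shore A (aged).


Retention = aged / original * 100
= 54.6 / 61.0 * 100
= 89.5%

89.5%


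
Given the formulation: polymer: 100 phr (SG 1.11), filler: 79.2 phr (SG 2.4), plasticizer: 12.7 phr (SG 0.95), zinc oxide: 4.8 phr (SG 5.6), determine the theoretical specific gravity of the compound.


Sum of weights = 196.7
Volume contributions:
  polymer: 100/1.11 = 90.0901
  filler: 79.2/2.4 = 33.0000
  plasticizer: 12.7/0.95 = 13.3684
  zinc oxide: 4.8/5.6 = 0.8571
Sum of volumes = 137.3157
SG = 196.7 / 137.3157 = 1.432

SG = 1.432


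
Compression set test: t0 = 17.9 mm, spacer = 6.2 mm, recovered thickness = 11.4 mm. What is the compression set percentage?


CS = (t0 - recovered) / (t0 - ts) * 100
= (17.9 - 11.4) / (17.9 - 6.2) * 100
= 6.5 / 11.7 * 100
= 55.6%

55.6%


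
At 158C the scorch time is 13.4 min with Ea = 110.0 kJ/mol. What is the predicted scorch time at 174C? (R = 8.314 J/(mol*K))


Convert temperatures: T1 = 158 + 273.15 = 431.15 K, T2 = 174 + 273.15 = 447.15 K
ts2_new = 13.4 * exp(110000 / 8.314 * (1/447.15 - 1/431.15))
1/T2 - 1/T1 = -8.2992e-05
ts2_new = 4.47 min

4.47 min


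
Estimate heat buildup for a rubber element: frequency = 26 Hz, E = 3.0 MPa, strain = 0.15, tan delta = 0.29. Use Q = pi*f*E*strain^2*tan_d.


Q = pi * f * E * strain^2 * tan_d
= pi * 26 * 3.0 * 0.15^2 * 0.29
= pi * 26 * 3.0 * 0.0225 * 0.29
= 1.5989

Q = 1.5989


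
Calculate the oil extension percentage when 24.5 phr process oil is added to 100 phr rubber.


Oil % = oil / (100 + oil) * 100
= 24.5 / (100 + 24.5) * 100
= 24.5 / 124.5 * 100
= 19.68%

19.68%


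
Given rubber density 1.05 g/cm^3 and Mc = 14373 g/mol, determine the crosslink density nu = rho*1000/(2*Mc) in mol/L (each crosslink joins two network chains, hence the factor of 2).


nu = rho * 1000 / (2 * Mc)
nu = 1.05 * 1000 / (2 * 14373)
nu = 1050.0 / 28746
nu = 0.0365 mol/L

0.0365 mol/L


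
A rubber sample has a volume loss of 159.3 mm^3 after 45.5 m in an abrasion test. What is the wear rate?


Rate = volume_loss / distance
= 159.3 / 45.5
= 3.501 mm^3/m

3.501 mm^3/m


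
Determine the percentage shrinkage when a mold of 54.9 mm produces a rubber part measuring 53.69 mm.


Shrinkage = (mold - part) / mold * 100
= (54.9 - 53.69) / 54.9 * 100
= 1.21 / 54.9 * 100
= 2.2%

2.2%


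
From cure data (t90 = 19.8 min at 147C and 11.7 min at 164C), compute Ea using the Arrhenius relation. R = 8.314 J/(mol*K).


T1 = 420.15 K, T2 = 437.15 K
1/T1 - 1/T2 = 9.2558e-05
ln(t1/t2) = ln(19.8/11.7) = 0.5261
Ea = 8.314 * 0.5261 / 9.2558e-05 = 47256.1734 J/mol
Ea = 47.26 kJ/mol

47.26 kJ/mol


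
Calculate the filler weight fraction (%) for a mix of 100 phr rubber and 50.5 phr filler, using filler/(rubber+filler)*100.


Filler % = filler / (rubber + filler) * 100
= 50.5 / (100 + 50.5) * 100
= 50.5 / 150.5 * 100
= 33.55%

33.55%


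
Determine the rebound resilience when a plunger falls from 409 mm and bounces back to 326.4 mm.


Resilience = h_rebound / h_drop * 100
= 326.4 / 409 * 100
= 79.8%

79.8%


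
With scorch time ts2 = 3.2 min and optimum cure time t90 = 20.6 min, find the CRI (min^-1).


CRI = 100 / (t90 - ts2)
= 100 / (20.6 - 3.2)
= 100 / 17.4
= 5.75 min^-1

5.75 min^-1


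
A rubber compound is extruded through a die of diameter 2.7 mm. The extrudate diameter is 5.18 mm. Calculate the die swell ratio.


Die swell ratio = D_extrudate / D_die
= 5.18 / 2.7
= 1.919

Die swell = 1.919


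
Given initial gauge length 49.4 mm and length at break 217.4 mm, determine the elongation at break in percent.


Elongation = (Lf - L0) / L0 * 100
= (217.4 - 49.4) / 49.4 * 100
= 168.0 / 49.4 * 100
= 340.1%

340.1%


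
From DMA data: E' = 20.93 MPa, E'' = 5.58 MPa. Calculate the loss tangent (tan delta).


tan delta = E'' / E'
= 5.58 / 20.93
= 0.2666

tan delta = 0.2666


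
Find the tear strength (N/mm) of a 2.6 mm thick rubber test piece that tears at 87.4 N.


Tear strength = force / thickness
= 87.4 / 2.6
= 33.62 N/mm

33.62 N/mm


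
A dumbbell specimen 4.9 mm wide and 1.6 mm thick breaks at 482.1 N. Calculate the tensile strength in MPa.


Area = width * thickness = 4.9 * 1.6 = 7.84 mm^2
TS = force / area = 482.1 / 7.84 = 61.49 MPa

61.49 MPa


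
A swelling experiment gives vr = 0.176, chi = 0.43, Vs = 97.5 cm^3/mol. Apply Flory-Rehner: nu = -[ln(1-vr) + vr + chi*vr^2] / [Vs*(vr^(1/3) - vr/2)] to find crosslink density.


ln(1 - vr) = ln(1 - 0.176) = -0.1936
Numerator = -((-0.1936) + 0.176 + 0.43 * 0.176^2) = 0.0043
Denominator = 97.5 * (0.176^(1/3) - 0.176/2) = 46.0598
nu = 0.0043 / 46.0598 = 9.2599e-05 mol/cm^3

9.2599e-05 mol/cm^3


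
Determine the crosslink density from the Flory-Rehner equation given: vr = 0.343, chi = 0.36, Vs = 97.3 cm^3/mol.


ln(1 - vr) = ln(1 - 0.343) = -0.4201
Numerator = -((-0.4201) + 0.343 + 0.36 * 0.343^2) = 0.0347
Denominator = 97.3 * (0.343^(1/3) - 0.343/2) = 51.4231
nu = 0.0347 / 51.4231 = 6.7514e-04 mol/cm^3

6.7514e-04 mol/cm^3


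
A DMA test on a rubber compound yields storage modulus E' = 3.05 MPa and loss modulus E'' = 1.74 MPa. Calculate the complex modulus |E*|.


|E*| = sqrt(E'^2 + E''^2)
= sqrt(3.05^2 + 1.74^2)
= sqrt(9.3025 + 3.0276)
= 3.511 MPa

3.511 MPa


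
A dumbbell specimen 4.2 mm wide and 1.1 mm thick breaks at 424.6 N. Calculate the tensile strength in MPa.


Area = width * thickness = 4.2 * 1.1 = 4.62 mm^2
TS = force / area = 424.6 / 4.62 = 91.9 MPa

91.9 MPa


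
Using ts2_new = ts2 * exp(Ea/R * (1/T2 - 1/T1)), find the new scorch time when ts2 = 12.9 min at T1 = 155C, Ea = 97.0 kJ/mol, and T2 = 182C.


Convert temperatures: T1 = 155 + 273.15 = 428.15 K, T2 = 182 + 273.15 = 455.15 K
ts2_new = 12.9 * exp(97000 / 8.314 * (1/455.15 - 1/428.15))
1/T2 - 1/T1 = -1.3855e-04
ts2_new = 2.56 min

2.56 min


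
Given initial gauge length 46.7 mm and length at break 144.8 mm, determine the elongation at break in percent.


Elongation = (Lf - L0) / L0 * 100
= (144.8 - 46.7) / 46.7 * 100
= 98.1 / 46.7 * 100
= 210.1%

210.1%


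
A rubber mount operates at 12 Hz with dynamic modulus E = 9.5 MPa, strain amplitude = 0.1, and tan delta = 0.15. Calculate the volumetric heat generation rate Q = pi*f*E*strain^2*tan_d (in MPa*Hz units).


Q = pi * f * E * strain^2 * tan_d
= pi * 12 * 9.5 * 0.1^2 * 0.15
= pi * 12 * 9.5 * 0.0100 * 0.15
= 0.5372

Q = 0.5372


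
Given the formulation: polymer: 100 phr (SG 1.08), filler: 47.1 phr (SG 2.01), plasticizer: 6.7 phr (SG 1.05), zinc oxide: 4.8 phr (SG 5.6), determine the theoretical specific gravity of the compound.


Sum of weights = 158.6
Volume contributions:
  polymer: 100/1.08 = 92.5926
  filler: 47.1/2.01 = 23.4328
  plasticizer: 6.7/1.05 = 6.3810
  zinc oxide: 4.8/5.6 = 0.8571
Sum of volumes = 123.2635
SG = 158.6 / 123.2635 = 1.287

SG = 1.287


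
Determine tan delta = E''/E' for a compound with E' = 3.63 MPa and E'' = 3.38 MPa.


tan delta = E'' / E'
= 3.38 / 3.63
= 0.9311

tan delta = 0.9311


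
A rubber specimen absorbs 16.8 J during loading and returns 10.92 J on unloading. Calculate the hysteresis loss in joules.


Hysteresis loss = loading - unloading
= 16.8 - 10.92
= 5.88 J

5.88 J


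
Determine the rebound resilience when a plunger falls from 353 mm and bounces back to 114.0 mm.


Resilience = h_rebound / h_drop * 100
= 114.0 / 353 * 100
= 32.3%

32.3%


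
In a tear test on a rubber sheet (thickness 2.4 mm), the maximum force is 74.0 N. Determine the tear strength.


Tear strength = force / thickness
= 74.0 / 2.4
= 30.83 N/mm

30.83 N/mm


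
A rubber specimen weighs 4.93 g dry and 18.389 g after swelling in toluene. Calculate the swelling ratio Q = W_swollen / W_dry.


Q = W_swollen / W_dry
Q = 18.389 / 4.93
Q = 3.73

Q = 3.73


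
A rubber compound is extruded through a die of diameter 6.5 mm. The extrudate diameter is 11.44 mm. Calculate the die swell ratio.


Die swell ratio = D_extrudate / D_die
= 11.44 / 6.5
= 1.76

Die swell = 1.76


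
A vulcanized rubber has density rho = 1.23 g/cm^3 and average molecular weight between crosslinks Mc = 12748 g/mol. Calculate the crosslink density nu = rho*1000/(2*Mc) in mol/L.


nu = rho * 1000 / (2 * Mc)
nu = 1.23 * 1000 / (2 * 12748)
nu = 1230.0 / 25496
nu = 0.0482 mol/L

0.0482 mol/L


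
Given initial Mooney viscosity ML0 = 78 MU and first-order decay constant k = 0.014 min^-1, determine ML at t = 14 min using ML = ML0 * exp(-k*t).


ML = ML0 * exp(-k * t)
ML = 78 * exp(-0.014 * 14)
ML = 78 * 0.8220
ML = 64.12 MU

64.12 MU


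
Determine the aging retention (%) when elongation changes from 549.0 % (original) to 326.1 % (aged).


Retention = aged / original * 100
= 326.1 / 549.0 * 100
= 59.4%

59.4%


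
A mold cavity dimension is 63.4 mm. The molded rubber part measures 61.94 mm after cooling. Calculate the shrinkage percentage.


Shrinkage = (mold - part) / mold * 100
= (63.4 - 61.94) / 63.4 * 100
= 1.46 / 63.4 * 100
= 2.3%

2.3%


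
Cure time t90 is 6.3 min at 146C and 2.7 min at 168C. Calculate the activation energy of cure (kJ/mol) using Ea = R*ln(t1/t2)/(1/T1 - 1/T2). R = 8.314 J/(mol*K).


T1 = 419.15 K, T2 = 441.15 K
1/T1 - 1/T2 = 1.1898e-04
ln(t1/t2) = ln(6.3/2.7) = 0.8473
Ea = 8.314 * 0.8473 / 1.1898e-04 = 59207.8380 J/mol
Ea = 59.21 kJ/mol

59.21 kJ/mol


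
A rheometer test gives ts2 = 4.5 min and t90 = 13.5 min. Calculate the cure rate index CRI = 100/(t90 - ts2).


CRI = 100 / (t90 - ts2)
= 100 / (13.5 - 4.5)
= 100 / 9.0
= 11.11 min^-1

11.11 min^-1


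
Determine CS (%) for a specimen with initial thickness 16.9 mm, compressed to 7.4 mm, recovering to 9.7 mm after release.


CS = (t0 - recovered) / (t0 - ts) * 100
= (16.9 - 9.7) / (16.9 - 7.4) * 100
= 7.2 / 9.5 * 100
= 75.8%

75.8%


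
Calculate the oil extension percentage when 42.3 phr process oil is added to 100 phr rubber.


Oil % = oil / (100 + oil) * 100
= 42.3 / (100 + 42.3) * 100
= 42.3 / 142.3 * 100
= 29.73%

29.73%


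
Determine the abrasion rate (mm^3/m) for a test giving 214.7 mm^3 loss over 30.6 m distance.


Rate = volume_loss / distance
= 214.7 / 30.6
= 7.016 mm^3/m

7.016 mm^3/m


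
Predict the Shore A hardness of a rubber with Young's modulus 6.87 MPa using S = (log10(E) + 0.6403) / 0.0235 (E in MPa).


log10(E) = 0.0235*S - 0.6403  =>  S = (log10(E) + 0.6403) / 0.0235
log10(6.87) = 0.836957
S = (0.836957 + 0.6403) / 0.0235 = 1.477257 / 0.0235
S = 62.9

Shore A = 62.9


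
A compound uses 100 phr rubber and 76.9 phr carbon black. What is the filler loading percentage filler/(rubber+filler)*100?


Filler % = filler / (rubber + filler) * 100
= 76.9 / (100 + 76.9) * 100
= 76.9 / 176.9 * 100
= 43.47%

43.47%


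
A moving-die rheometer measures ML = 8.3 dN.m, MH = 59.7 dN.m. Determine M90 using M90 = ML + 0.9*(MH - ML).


M90 = ML + 0.9 * (MH - ML)
M90 = 8.3 + 0.9 * (59.7 - 8.3)
M90 = 8.3 + 0.9 * 51.4
M90 = 54.56 dN.m

54.56 dN.m


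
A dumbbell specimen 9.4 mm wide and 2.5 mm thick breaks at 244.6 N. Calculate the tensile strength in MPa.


Area = width * thickness = 9.4 * 2.5 = 23.5 mm^2
TS = force / area = 244.6 / 23.5 = 10.41 MPa

10.41 MPa


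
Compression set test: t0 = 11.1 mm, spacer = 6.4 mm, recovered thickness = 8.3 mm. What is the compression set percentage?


CS = (t0 - recovered) / (t0 - ts) * 100
= (11.1 - 8.3) / (11.1 - 6.4) * 100
= 2.8 / 4.7 * 100
= 59.6%

59.6%


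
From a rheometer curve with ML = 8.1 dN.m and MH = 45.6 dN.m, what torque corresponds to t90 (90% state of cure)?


M90 = ML + 0.9 * (MH - ML)
M90 = 8.1 + 0.9 * (45.6 - 8.1)
M90 = 8.1 + 0.9 * 37.5
M90 = 41.85 dN.m

41.85 dN.m


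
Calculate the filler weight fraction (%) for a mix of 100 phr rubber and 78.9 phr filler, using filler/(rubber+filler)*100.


Filler % = filler / (rubber + filler) * 100
= 78.9 / (100 + 78.9) * 100
= 78.9 / 178.9 * 100
= 44.1%

44.1%


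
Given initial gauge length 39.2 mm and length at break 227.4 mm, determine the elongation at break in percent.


Elongation = (Lf - L0) / L0 * 100
= (227.4 - 39.2) / 39.2 * 100
= 188.2 / 39.2 * 100
= 480.1%

480.1%


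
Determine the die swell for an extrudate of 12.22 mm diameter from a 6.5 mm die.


Die swell ratio = D_extrudate / D_die
= 12.22 / 6.5
= 1.88

Die swell = 1.88


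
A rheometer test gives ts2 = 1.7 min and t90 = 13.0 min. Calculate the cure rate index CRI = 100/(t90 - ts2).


CRI = 100 / (t90 - ts2)
= 100 / (13.0 - 1.7)
= 100 / 11.3
= 8.85 min^-1

8.85 min^-1


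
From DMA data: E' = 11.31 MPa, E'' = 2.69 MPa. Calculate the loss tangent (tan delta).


tan delta = E'' / E'
= 2.69 / 11.31
= 0.2378

tan delta = 0.2378


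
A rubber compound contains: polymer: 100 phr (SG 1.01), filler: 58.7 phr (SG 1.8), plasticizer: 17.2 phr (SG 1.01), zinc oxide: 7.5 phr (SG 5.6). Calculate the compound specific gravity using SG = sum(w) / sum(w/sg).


Sum of weights = 183.4
Volume contributions:
  polymer: 100/1.01 = 99.0099
  filler: 58.7/1.8 = 32.6111
  plasticizer: 17.2/1.01 = 17.0297
  zinc oxide: 7.5/5.6 = 1.3393
Sum of volumes = 149.9900
SG = 183.4 / 149.9900 = 1.223

SG = 1.223


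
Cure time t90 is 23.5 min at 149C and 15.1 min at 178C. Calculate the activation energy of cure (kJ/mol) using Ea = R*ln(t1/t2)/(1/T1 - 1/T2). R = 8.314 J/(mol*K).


T1 = 422.15 K, T2 = 451.15 K
1/T1 - 1/T2 = 1.5227e-04
ln(t1/t2) = ln(23.5/15.1) = 0.4423
Ea = 8.314 * 0.4423 / 1.5227e-04 = 24150.2867 J/mol
Ea = 24.15 kJ/mol

24.15 kJ/mol


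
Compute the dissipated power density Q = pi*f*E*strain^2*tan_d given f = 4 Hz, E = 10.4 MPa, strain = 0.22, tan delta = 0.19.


Q = pi * f * E * strain^2 * tan_d
= pi * 4 * 10.4 * 0.22^2 * 0.19
= pi * 4 * 10.4 * 0.0484 * 0.19
= 1.2018

Q = 1.2018


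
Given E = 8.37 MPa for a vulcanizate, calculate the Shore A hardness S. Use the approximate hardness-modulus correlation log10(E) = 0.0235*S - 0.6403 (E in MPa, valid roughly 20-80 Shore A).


log10(E) = 0.0235*S - 0.6403  =>  S = (log10(E) + 0.6403) / 0.0235
log10(8.37) = 0.922725
S = (0.922725 + 0.6403) / 0.0235 = 1.563025 / 0.0235
S = 66.5

Shore A = 66.5


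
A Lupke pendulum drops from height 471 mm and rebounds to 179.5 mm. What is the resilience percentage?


Resilience = h_rebound / h_drop * 100
= 179.5 / 471 * 100
= 38.1%

38.1%


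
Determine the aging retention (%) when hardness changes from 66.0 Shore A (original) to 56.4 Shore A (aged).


Retention = aged / original * 100
= 56.4 / 66.0 * 100
= 85.5%

85.5%


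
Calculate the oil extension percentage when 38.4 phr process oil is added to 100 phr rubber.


Oil % = oil / (100 + oil) * 100
= 38.4 / (100 + 38.4) * 100
= 38.4 / 138.4 * 100
= 27.75%

27.75%


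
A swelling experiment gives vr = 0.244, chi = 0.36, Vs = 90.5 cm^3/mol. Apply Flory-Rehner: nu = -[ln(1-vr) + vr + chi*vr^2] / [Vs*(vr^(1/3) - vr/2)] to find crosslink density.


ln(1 - vr) = ln(1 - 0.244) = -0.2797
Numerator = -((-0.2797) + 0.244 + 0.36 * 0.244^2) = 0.0143
Denominator = 90.5 * (0.244^(1/3) - 0.244/2) = 45.5106
nu = 0.0143 / 45.5106 = 3.1379e-04 mol/cm^3

3.1379e-04 mol/cm^3


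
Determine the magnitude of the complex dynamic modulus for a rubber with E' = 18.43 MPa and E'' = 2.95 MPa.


|E*| = sqrt(E'^2 + E''^2)
= sqrt(18.43^2 + 2.95^2)
= sqrt(339.6649 + 8.7025)
= 18.665 MPa

18.665 MPa


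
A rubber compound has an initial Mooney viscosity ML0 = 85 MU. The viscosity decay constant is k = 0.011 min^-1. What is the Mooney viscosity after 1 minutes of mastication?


ML = ML0 * exp(-k * t)
ML = 85 * exp(-0.011 * 1)
ML = 85 * 0.9891
ML = 84.07 MU

84.07 MU


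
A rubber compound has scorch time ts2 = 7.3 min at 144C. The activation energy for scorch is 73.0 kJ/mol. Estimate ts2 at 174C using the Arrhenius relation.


Convert temperatures: T1 = 144 + 273.15 = 417.15 K, T2 = 174 + 273.15 = 447.15 K
ts2_new = 7.3 * exp(73000 / 8.314 * (1/447.15 - 1/417.15))
1/T2 - 1/T1 = -1.6083e-04
ts2_new = 1.78 min

1.78 min


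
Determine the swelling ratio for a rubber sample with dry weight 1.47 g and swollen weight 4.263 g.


Q = W_swollen / W_dry
Q = 4.263 / 1.47
Q = 2.9

Q = 2.9


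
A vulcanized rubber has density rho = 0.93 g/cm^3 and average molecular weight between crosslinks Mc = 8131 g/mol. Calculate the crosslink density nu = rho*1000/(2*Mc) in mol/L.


nu = rho * 1000 / (2 * Mc)
nu = 0.93 * 1000 / (2 * 8131)
nu = 930.0 / 16262
nu = 0.0572 mol/L

0.0572 mol/L


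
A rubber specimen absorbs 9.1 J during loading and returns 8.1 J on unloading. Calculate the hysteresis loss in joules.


Hysteresis loss = loading - unloading
= 9.1 - 8.1
= 1.0 J

1.0 J


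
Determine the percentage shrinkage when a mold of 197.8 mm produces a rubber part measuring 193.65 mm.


Shrinkage = (mold - part) / mold * 100
= (197.8 - 193.65) / 197.8 * 100
= 4.15 / 197.8 * 100
= 2.1%

2.1%


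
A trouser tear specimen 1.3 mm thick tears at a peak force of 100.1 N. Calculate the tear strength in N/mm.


Tear strength = force / thickness
= 100.1 / 1.3
= 77.0 N/mm

77.0 N/mm


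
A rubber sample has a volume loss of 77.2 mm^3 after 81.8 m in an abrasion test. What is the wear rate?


Rate = volume_loss / distance
= 77.2 / 81.8
= 0.944 mm^3/m

0.944 mm^3/m


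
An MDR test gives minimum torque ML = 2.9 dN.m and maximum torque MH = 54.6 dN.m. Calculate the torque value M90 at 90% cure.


M90 = ML + 0.9 * (MH - ML)
M90 = 2.9 + 0.9 * (54.6 - 2.9)
M90 = 2.9 + 0.9 * 51.7
M90 = 49.43 dN.m

49.43 dN.m


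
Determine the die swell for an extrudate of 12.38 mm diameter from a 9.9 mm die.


Die swell ratio = D_extrudate / D_die
= 12.38 / 9.9
= 1.251

Die swell = 1.251


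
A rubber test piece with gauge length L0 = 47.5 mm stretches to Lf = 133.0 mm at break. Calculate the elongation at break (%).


Elongation = (Lf - L0) / L0 * 100
= (133.0 - 47.5) / 47.5 * 100
= 85.5 / 47.5 * 100
= 180.0%

180.0%


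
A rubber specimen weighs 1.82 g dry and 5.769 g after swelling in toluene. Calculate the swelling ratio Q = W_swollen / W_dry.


Q = W_swollen / W_dry
Q = 5.769 / 1.82
Q = 3.17

Q = 3.17


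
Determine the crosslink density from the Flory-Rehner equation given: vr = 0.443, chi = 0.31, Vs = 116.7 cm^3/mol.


ln(1 - vr) = ln(1 - 0.443) = -0.5852
Numerator = -((-0.5852) + 0.443 + 0.31 * 0.443^2) = 0.0814
Denominator = 116.7 * (0.443^(1/3) - 0.443/2) = 63.1131
nu = 0.0814 / 63.1131 = 0.0013 mol/cm^3

0.0013 mol/cm^3


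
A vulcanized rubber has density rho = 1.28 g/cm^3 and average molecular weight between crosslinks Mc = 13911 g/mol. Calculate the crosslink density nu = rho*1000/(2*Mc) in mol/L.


nu = rho * 1000 / (2 * Mc)
nu = 1.28 * 1000 / (2 * 13911)
nu = 1280.0 / 27822
nu = 0.0460 mol/L

0.0460 mol/L


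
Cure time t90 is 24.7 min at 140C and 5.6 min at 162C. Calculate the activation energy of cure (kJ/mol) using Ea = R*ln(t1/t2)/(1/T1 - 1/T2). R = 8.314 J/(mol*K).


T1 = 413.15 K, T2 = 435.15 K
1/T1 - 1/T2 = 1.2237e-04
ln(t1/t2) = ln(24.7/5.6) = 1.4840
Ea = 8.314 * 1.4840 / 1.2237e-04 = 100827.4328 J/mol
Ea = 100.83 kJ/mol

100.83 kJ/mol


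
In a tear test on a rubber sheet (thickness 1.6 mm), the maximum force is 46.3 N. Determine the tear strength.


Tear strength = force / thickness
= 46.3 / 1.6
= 28.94 N/mm

28.94 N/mm


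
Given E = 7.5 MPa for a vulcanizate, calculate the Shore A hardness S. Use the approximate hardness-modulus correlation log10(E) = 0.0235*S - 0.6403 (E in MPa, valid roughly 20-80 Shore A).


log10(E) = 0.0235*S - 0.6403  =>  S = (log10(E) + 0.6403) / 0.0235
log10(7.5) = 0.875061
S = (0.875061 + 0.6403) / 0.0235 = 1.515361 / 0.0235
S = 64.5

Shore A = 64.5


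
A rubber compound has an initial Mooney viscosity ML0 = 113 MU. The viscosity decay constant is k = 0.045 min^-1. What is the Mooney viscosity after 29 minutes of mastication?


ML = ML0 * exp(-k * t)
ML = 113 * exp(-0.045 * 29)
ML = 113 * 0.2712
ML = 30.64 MU

30.64 MU


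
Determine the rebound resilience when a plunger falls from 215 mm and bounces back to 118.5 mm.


Resilience = h_rebound / h_drop * 100
= 118.5 / 215 * 100
= 55.1%

55.1%


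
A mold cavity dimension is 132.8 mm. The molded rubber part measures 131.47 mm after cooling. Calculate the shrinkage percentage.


Shrinkage = (mold - part) / mold * 100
= (132.8 - 131.47) / 132.8 * 100
= 1.33 / 132.8 * 100
= 1.0%

1.0%


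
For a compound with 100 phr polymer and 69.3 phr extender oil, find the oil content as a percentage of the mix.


Oil % = oil / (100 + oil) * 100
= 69.3 / (100 + 69.3) * 100
= 69.3 / 169.3 * 100
= 40.93%

40.93%


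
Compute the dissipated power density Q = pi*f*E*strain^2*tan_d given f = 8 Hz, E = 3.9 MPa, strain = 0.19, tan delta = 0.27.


Q = pi * f * E * strain^2 * tan_d
= pi * 8 * 3.9 * 0.19^2 * 0.27
= pi * 8 * 3.9 * 0.0361 * 0.27
= 0.9554

Q = 0.9554


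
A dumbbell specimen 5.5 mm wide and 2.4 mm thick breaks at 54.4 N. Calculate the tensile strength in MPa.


Area = width * thickness = 5.5 * 2.4 = 13.2 mm^2
TS = force / area = 54.4 / 13.2 = 4.12 MPa

4.12 MPa


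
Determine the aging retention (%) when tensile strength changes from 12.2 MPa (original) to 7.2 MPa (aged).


Retention = aged / original * 100
= 7.2 / 12.2 * 100
= 59.0%

59.0%


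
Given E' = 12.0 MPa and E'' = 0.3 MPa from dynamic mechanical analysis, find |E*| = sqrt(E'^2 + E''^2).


|E*| = sqrt(E'^2 + E''^2)
= sqrt(12.0^2 + 0.3^2)
= sqrt(144.0000 + 0.0900)
= 12.004 MPa

12.004 MPa


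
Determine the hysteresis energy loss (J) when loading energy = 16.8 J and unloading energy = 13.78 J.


Hysteresis loss = loading - unloading
= 16.8 - 13.78
= 3.02 J

3.02 J


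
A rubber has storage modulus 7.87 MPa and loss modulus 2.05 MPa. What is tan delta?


tan delta = E'' / E'
= 2.05 / 7.87
= 0.2605

tan delta = 0.2605


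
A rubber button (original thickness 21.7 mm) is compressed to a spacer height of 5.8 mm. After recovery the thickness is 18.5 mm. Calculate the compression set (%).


CS = (t0 - recovered) / (t0 - ts) * 100
= (21.7 - 18.5) / (21.7 - 5.8) * 100
= 3.2 / 15.9 * 100
= 20.1%

20.1%


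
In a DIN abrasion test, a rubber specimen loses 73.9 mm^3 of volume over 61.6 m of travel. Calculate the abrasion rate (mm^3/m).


Rate = volume_loss / distance
= 73.9 / 61.6
= 1.2 mm^3/m

1.2 mm^3/m


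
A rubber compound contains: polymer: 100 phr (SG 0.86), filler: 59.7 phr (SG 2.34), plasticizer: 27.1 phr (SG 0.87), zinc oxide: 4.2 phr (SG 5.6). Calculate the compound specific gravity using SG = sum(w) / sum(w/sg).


Sum of weights = 191.0
Volume contributions:
  polymer: 100/0.86 = 116.2791
  filler: 59.7/2.34 = 25.5128
  plasticizer: 27.1/0.87 = 31.1494
  zinc oxide: 4.2/5.6 = 0.7500
Sum of volumes = 173.6913
SG = 191.0 / 173.6913 = 1.1

SG = 1.1


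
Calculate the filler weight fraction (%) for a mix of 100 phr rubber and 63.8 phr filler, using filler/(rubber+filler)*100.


Filler % = filler / (rubber + filler) * 100
= 63.8 / (100 + 63.8) * 100
= 63.8 / 163.8 * 100
= 38.95%

38.95%


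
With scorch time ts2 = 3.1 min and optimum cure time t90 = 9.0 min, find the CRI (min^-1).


CRI = 100 / (t90 - ts2)
= 100 / (9.0 - 3.1)
= 100 / 5.9
= 16.95 min^-1

16.95 min^-1


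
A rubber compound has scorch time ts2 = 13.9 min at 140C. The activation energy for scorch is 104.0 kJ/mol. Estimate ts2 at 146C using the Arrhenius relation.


Convert temperatures: T1 = 140 + 273.15 = 413.15 K, T2 = 146 + 273.15 = 419.15 K
ts2_new = 13.9 * exp(104000 / 8.314 * (1/419.15 - 1/413.15))
1/T2 - 1/T1 = -3.4648e-05
ts2_new = 9.01 min

9.01 min


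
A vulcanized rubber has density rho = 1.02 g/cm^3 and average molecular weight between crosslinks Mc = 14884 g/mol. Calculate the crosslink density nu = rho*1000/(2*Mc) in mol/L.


nu = rho * 1000 / (2 * Mc)
nu = 1.02 * 1000 / (2 * 14884)
nu = 1020.0 / 29768
nu = 0.0343 mol/L

0.0343 mol/L


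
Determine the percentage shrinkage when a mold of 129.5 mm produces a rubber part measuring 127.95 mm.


Shrinkage = (mold - part) / mold * 100
= (129.5 - 127.95) / 129.5 * 100
= 1.55 / 129.5 * 100
= 1.2%

1.2%


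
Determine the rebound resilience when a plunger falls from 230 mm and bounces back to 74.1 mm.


Resilience = h_rebound / h_drop * 100
= 74.1 / 230 * 100
= 32.2%

32.2%


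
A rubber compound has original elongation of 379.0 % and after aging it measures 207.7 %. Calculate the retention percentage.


Retention = aged / original * 100
= 207.7 / 379.0 * 100
= 54.8%

54.8%


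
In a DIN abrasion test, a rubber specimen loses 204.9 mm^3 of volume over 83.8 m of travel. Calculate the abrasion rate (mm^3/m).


Rate = volume_loss / distance
= 204.9 / 83.8
= 2.445 mm^3/m

2.445 mm^3/m


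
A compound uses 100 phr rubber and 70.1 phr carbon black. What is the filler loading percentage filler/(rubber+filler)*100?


Filler % = filler / (rubber + filler) * 100
= 70.1 / (100 + 70.1) * 100
= 70.1 / 170.1 * 100
= 41.21%

41.21%


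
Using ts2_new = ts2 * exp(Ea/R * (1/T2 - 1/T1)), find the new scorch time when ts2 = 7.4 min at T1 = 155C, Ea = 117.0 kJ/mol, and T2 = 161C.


Convert temperatures: T1 = 155 + 273.15 = 428.15 K, T2 = 161 + 273.15 = 434.15 K
ts2_new = 7.4 * exp(117000 / 8.314 * (1/434.15 - 1/428.15))
1/T2 - 1/T1 = -3.2279e-05
ts2_new = 4.7 min

4.7 min


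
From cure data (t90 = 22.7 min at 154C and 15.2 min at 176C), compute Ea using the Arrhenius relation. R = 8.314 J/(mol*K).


T1 = 427.15 K, T2 = 449.15 K
1/T1 - 1/T2 = 1.1467e-04
ln(t1/t2) = ln(22.7/15.2) = 0.4011
Ea = 8.314 * 0.4011 / 1.1467e-04 = 29078.9544 J/mol
Ea = 29.08 kJ/mol

29.08 kJ/mol


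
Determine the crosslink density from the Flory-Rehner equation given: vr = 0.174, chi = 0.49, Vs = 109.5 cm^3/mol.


ln(1 - vr) = ln(1 - 0.174) = -0.1912
Numerator = -((-0.1912) + 0.174 + 0.49 * 0.174^2) = 0.0023
Denominator = 109.5 * (0.174^(1/3) - 0.174/2) = 51.6048
nu = 0.0023 / 51.6048 = 4.5059e-05 mol/cm^3

4.5059e-05 mol/cm^3


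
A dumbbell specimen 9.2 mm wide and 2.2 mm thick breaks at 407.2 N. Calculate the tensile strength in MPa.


Area = width * thickness = 9.2 * 2.2 = 20.24 mm^2
TS = force / area = 407.2 / 20.24 = 20.12 MPa

20.12 MPa


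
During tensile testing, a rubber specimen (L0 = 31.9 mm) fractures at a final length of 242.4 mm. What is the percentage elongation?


Elongation = (Lf - L0) / L0 * 100
= (242.4 - 31.9) / 31.9 * 100
= 210.5 / 31.9 * 100
= 659.9%

659.9%


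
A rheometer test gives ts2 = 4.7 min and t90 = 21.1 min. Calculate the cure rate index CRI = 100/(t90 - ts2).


CRI = 100 / (t90 - ts2)
= 100 / (21.1 - 4.7)
= 100 / 16.4
= 6.1 min^-1

6.1 min^-1


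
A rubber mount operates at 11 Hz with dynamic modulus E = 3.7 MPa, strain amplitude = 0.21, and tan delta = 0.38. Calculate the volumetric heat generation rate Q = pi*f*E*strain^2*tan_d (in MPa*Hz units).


Q = pi * f * E * strain^2 * tan_d
= pi * 11 * 3.7 * 0.21^2 * 0.38
= pi * 11 * 3.7 * 0.0441 * 0.38
= 2.1427

Q = 2.1427


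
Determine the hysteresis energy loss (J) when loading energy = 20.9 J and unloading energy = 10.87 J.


Hysteresis loss = loading - unloading
= 20.9 - 10.87
= 10.03 J

10.03 J


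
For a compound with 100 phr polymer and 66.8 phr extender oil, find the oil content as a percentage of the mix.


Oil % = oil / (100 + oil) * 100
= 66.8 / (100 + 66.8) * 100
= 66.8 / 166.8 * 100
= 40.05%

40.05%


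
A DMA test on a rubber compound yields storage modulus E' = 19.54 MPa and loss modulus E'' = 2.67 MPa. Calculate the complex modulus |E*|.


|E*| = sqrt(E'^2 + E''^2)
= sqrt(19.54^2 + 2.67^2)
= sqrt(381.8116 + 7.1289)
= 19.722 MPa

19.722 MPa


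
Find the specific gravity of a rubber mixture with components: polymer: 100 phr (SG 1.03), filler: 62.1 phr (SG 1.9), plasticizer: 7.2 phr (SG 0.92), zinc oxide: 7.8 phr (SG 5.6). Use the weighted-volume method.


Sum of weights = 177.1
Volume contributions:
  polymer: 100/1.03 = 97.0874
  filler: 62.1/1.9 = 32.6842
  plasticizer: 7.2/0.92 = 7.8261
  zinc oxide: 7.8/5.6 = 1.3929
Sum of volumes = 138.9905
SG = 177.1 / 138.9905 = 1.274

SG = 1.274


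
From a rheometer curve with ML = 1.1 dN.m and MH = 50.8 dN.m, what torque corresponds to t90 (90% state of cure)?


M90 = ML + 0.9 * (MH - ML)
M90 = 1.1 + 0.9 * (50.8 - 1.1)
M90 = 1.1 + 0.9 * 49.7
M90 = 45.83 dN.m

45.83 dN.m


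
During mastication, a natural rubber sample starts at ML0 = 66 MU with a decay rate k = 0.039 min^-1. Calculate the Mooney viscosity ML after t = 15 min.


ML = ML0 * exp(-k * t)
ML = 66 * exp(-0.039 * 15)
ML = 66 * 0.5571
ML = 36.77 MU

36.77 MU


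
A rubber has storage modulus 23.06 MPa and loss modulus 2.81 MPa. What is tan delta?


tan delta = E'' / E'
= 2.81 / 23.06
= 0.1219

tan delta = 0.1219


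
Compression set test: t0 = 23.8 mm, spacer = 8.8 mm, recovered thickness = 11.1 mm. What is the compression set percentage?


CS = (t0 - recovered) / (t0 - ts) * 100
= (23.8 - 11.1) / (23.8 - 8.8) * 100
= 12.7 / 15.0 * 100
= 84.7%

84.7%


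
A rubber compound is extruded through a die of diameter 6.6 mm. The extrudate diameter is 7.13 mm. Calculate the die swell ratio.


Die swell ratio = D_extrudate / D_die
= 7.13 / 6.6
= 1.08

Die swell = 1.08


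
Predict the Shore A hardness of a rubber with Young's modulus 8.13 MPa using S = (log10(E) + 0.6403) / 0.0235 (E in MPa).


log10(E) = 0.0235*S - 0.6403  =>  S = (log10(E) + 0.6403) / 0.0235
log10(8.13) = 0.910091
S = (0.910091 + 0.6403) / 0.0235 = 1.550391 / 0.0235
S = 66.0

Shore A = 66.0


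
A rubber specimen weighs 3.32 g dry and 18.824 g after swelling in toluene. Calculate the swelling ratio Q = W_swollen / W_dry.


Q = W_swollen / W_dry
Q = 18.824 / 3.32
Q = 5.67

Q = 5.67


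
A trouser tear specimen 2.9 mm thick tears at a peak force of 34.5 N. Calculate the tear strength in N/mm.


Tear strength = force / thickness
= 34.5 / 2.9
= 11.9 N/mm

11.9 N/mm


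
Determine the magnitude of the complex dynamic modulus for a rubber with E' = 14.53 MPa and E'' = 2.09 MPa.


|E*| = sqrt(E'^2 + E''^2)
= sqrt(14.53^2 + 2.09^2)
= sqrt(211.1209 + 4.3681)
= 14.68 MPa

14.68 MPa


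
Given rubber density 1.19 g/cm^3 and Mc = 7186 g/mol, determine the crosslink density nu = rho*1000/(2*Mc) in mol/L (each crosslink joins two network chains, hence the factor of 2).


nu = rho * 1000 / (2 * Mc)
nu = 1.19 * 1000 / (2 * 7186)
nu = 1190.0 / 14372
nu = 0.0828 mol/L

0.0828 mol/L


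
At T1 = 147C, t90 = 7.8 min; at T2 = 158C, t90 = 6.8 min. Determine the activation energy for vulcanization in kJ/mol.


T1 = 420.15 K, T2 = 431.15 K
1/T1 - 1/T2 = 6.0724e-05
ln(t1/t2) = ln(7.8/6.8) = 0.1372
Ea = 8.314 * 0.1372 / 6.0724e-05 = 18784.8510 J/mol
Ea = 18.78 kJ/mol

18.78 kJ/mol


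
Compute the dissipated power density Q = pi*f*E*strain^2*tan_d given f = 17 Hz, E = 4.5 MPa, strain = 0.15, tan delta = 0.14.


Q = pi * f * E * strain^2 * tan_d
= pi * 17 * 4.5 * 0.15^2 * 0.14
= pi * 17 * 4.5 * 0.0225 * 0.14
= 0.7570

Q = 0.7570


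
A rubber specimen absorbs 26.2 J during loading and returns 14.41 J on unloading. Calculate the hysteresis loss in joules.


Hysteresis loss = loading - unloading
= 26.2 - 14.41
= 11.79 J

11.79 J


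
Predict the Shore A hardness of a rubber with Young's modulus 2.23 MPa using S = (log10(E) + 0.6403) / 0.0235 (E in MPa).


log10(E) = 0.0235*S - 0.6403  =>  S = (log10(E) + 0.6403) / 0.0235
log10(2.23) = 0.348305
S = (0.348305 + 0.6403) / 0.0235 = 0.988605 / 0.0235
S = 42.1

Shore A = 42.1


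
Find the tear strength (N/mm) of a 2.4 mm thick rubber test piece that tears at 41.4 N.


Tear strength = force / thickness
= 41.4 / 2.4
= 17.25 N/mm

17.25 N/mm


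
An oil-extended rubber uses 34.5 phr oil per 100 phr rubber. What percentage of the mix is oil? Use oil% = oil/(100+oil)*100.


Oil % = oil / (100 + oil) * 100
= 34.5 / (100 + 34.5) * 100
= 34.5 / 134.5 * 100
= 25.65%

25.65%
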